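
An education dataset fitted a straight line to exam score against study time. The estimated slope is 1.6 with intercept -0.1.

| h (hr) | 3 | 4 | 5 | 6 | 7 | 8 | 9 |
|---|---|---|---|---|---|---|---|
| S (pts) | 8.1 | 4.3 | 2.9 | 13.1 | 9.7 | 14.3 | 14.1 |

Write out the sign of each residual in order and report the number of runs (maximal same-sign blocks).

h=3: Ŝ = -0.1 + 1.6·3 = 4.7; r = 8.1 − 4.7 = 3.4
h=4: Ŝ = -0.1 + 1.6·4 = 6.3; r = 4.3 − 6.3 = -2
h=5: Ŝ = -0.1 + 1.6·5 = 7.9; r = 2.9 − 7.9 = -5
h=6: Ŝ = -0.1 + 1.6·6 = 9.5; r = 13.1 − 9.5 = 3.6
h=7: Ŝ = -0.1 + 1.6·7 = 11.1; r = 9.7 − 11.1 = -1.4
h=8: Ŝ = -0.1 + 1.6·8 = 12.7; r = 14.3 − 12.7 = 1.6
h=9: Ŝ = -0.1 + 1.6·9 = 14.3; r = 14.1 − 14.3 = -0.2
Signs: + − − + − + −
Runs: +×1, −×2, +×1, −×1, +×1, −×1 → 6

6 runs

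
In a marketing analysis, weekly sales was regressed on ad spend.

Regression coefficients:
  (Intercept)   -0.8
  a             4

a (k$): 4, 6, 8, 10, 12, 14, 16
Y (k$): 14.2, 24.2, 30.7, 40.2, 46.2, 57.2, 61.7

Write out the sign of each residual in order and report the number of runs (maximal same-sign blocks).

a=4: ŷ = -0.8 + 4·4 = 15.2; e = 14.2 − 15.2 = -1
a=6: ŷ = -0.8 + 4·6 = 23.2; e = 24.2 − 23.2 = 1
a=8: ŷ = -0.8 + 4·8 = 31.2; e = 30.7 − 31.2 = -0.5
a=10: ŷ = -0.8 + 4·10 = 39.2; e = 40.2 − 39.2 = 1
a=12: ŷ = -0.8 + 4·12 = 47.2; e = 46.2 − 47.2 = -1
a=14: ŷ = -0.8 + 4·14 = 55.2; e = 57.2 − 55.2 = 2
a=16: ŷ = -0.8 + 4·16 = 63.2; e = 61.7 − 63.2 = -1.5
Signs: − + − + − + −
Runs: −×1, +×1, −×1, +×1, −×1, +×1, −×1 → 7

7 runs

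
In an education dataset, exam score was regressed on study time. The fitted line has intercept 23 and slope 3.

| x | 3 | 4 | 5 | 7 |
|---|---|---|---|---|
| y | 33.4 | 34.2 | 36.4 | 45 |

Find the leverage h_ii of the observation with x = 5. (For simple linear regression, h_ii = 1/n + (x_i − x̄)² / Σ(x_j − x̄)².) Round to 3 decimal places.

h = 0.257

x̄ = (3 + 4 + 5 + 7)/4 = 4.75
Σ(x − x̄)² = 3.0625 + 0.5625 + 0.0625 + 5.0625 = 8.75
h = 1/4 + (0.25)²/8.75 = 0.25 + 0.00714286 = 0.257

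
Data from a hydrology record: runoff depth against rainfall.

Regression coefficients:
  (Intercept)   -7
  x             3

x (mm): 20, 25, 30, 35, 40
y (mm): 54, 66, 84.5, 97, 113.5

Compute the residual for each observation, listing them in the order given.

x=20: ŷ = -7 + 3·20 = 53; r = 54 − 53 = 1
x=25: ŷ = -7 + 3·25 = 68; r = 66 − 68 = -2
x=30: ŷ = -7 + 3·30 = 83; r = 84.5 − 83 = 1.5
x=35: ŷ = -7 + 3·35 = 98; r = 97 − 98 = -1
x=40: ŷ = -7 + 3·40 = 113; r = 113.5 − 113 = 0.5

1, -2, 1.5, -1, 0.5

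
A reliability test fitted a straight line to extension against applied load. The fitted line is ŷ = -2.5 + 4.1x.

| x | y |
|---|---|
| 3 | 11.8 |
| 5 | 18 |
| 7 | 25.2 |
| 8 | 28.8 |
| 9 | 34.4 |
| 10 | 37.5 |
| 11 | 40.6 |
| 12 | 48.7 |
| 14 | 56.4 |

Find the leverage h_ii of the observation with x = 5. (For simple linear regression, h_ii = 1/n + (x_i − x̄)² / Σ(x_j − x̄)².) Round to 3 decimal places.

h = 0.260

x̄ = (3 + 5 + 7 + 8 + 9 + 10 + 11 + 12 + 14)/9 = 8.77778
Σ(x − x̄)² = 33.3827 + 14.2716 + 3.16049 + 0.604938 + 0.0493827 + 1.49383 + 4.93827 + 10.3827 + 27.2716 = 95.5556
h = 1/9 + (-3.77778)²/95.5556 = 0.111111 + 0.149354 = 0.260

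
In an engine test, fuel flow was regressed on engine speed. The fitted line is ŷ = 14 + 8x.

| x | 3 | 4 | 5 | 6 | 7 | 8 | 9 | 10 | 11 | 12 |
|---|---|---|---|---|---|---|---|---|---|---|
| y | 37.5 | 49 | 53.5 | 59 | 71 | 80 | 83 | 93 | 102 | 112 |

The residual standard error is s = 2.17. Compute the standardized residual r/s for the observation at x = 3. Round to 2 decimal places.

ŷ = 14 + 8·3 = 38
r = 37.5 − 38 = -0.5
r/s = -0.5 / 2.17 = -0.23

-0.23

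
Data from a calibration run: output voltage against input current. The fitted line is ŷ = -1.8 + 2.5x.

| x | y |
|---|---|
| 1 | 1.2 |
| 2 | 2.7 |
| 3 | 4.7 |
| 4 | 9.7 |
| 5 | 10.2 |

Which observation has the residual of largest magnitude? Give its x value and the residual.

x = 4, r = 1.5

x=1: ŷ = -1.8 + 2.5·1 = 0.7; r = 1.2 − 0.7 = 0.5
x=2: ŷ = -1.8 + 2.5·2 = 3.2; r = 2.7 − 3.2 = -0.5
x=3: ŷ = -1.8 + 2.5·3 = 5.7; r = 4.7 − 5.7 = -1
x=4: ŷ = -1.8 + 2.5·4 = 8.2; r = 9.7 − 8.2 = 1.5
x=5: ŷ = -1.8 + 2.5·5 = 10.7; r = 10.2 − 10.7 = -0.5
Largest |r| is 1.5 at x = 4, residual 1.5.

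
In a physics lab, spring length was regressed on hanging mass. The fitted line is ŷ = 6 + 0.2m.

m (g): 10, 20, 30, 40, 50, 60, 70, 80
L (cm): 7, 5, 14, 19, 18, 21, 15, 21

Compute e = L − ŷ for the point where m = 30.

ŷ = 6 + 0.2·30 = 12
e = 14 − 12 = 2

e = 2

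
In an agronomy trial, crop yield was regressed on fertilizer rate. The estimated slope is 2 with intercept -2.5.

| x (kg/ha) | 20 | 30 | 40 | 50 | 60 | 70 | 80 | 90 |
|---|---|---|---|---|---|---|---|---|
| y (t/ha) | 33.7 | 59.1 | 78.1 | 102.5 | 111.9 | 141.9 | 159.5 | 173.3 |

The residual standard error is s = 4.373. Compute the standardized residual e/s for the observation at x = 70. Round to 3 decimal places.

ŷ = -2.5 + 2·70 = 137.5
e = 141.9 − 137.5 = 4.4
e/s = 4.4 / 4.373 = 1.006

1.006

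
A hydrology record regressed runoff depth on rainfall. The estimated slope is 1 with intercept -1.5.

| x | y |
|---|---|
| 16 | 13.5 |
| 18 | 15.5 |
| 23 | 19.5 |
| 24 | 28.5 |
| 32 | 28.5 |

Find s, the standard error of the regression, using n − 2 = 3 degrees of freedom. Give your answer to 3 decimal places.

x=16: ŷ = -1.5 + 16 = 14.5; r = 13.5 − 14.5 = -1
x=18: ŷ = -1.5 + 18 = 16.5; r = 15.5 − 16.5 = -1
x=23: ŷ = -1.5 + 23 = 21.5; r = 19.5 − 21.5 = -2
x=24: ŷ = -1.5 + 24 = 22.5; r = 28.5 − 22.5 = 6
x=32: ŷ = -1.5 + 32 = 30.5; r = 28.5 − 30.5 = -2
SSE = 1 + 1 + 4 + 36 + 4 = 46
s = √(46/3) = √15.3333 ≈ 3.916

s = 3.916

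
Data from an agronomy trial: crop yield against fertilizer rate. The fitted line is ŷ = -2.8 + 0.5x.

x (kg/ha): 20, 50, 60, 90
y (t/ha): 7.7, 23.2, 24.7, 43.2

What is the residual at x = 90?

e = 1

ŷ = -2.8 + 0.5·90 = 42.2
e = 43.2 − 42.2 = 1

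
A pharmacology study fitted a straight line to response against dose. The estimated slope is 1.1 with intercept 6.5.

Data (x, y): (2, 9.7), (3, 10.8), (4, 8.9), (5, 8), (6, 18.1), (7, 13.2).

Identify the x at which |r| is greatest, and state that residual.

x = 6, r = 5

x=2: ŷ = 6.5 + 1.1·2 = 8.7; r = 9.7 − 8.7 = 1
x=3: ŷ = 6.5 + 1.1·3 = 9.8; r = 10.8 − 9.8 = 1
x=4: ŷ = 6.5 + 1.1·4 = 10.9; r = 8.9 − 10.9 = -2
x=5: ŷ = 6.5 + 1.1·5 = 12; r = 8 − 12 = -4
x=6: ŷ = 6.5 + 1.1·6 = 13.1; r = 18.1 − 13.1 = 5
x=7: ŷ = 6.5 + 1.1·7 = 14.2; r = 13.2 − 14.2 = -1
Largest |r| is 5 at x = 6, residual 5.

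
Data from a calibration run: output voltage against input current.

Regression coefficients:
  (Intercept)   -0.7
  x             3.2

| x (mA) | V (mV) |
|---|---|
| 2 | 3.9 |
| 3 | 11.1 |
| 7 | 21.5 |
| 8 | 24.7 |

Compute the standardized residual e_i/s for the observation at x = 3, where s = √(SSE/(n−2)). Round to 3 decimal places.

1.089

x=2: ŷ = -0.7 + 3.2·2 = 5.7; e = 3.9 − 5.7 = -1.8
x=3: ŷ = -0.7 + 3.2·3 = 8.9; e = 11.1 − 8.9 = 2.2
x=7: ŷ = -0.7 + 3.2·7 = 21.7; e = 21.5 − 21.7 = -0.2
x=8: ŷ = -0.7 + 3.2·8 = 24.9; e = 24.7 − 24.9 = -0.2
SSE = 3.24 + 4.84 + 0.04 + 0.04 = 8.16
s = √(8.16/2) = 2.0199
e/s = 2.2 / 2.0199 = 1.089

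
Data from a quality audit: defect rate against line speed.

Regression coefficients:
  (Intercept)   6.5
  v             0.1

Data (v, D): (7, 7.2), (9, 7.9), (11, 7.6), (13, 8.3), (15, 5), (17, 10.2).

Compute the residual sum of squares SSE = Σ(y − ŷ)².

SSE = 13.5

v=7: ŷ = 6.5 + 0.1·7 = 7.2; e = 7.2 − 7.2 = 0
v=9: ŷ = 6.5 + 0.1·9 = 7.4; e = 7.9 − 7.4 = 0.5
v=11: ŷ = 6.5 + 0.1·11 = 7.6; e = 7.6 − 7.6 = 0
v=13: ŷ = 6.5 + 0.1·13 = 7.8; e = 8.3 − 7.8 = 0.5
v=15: ŷ = 6.5 + 0.1·15 = 8; e = 5 − 8 = -3
v=17: ŷ = 6.5 + 0.1·17 = 8.2; e = 10.2 − 8.2 = 2
SSE = 0 + 0.25 + 0 + 0.25 + 9 + 4 = 13.5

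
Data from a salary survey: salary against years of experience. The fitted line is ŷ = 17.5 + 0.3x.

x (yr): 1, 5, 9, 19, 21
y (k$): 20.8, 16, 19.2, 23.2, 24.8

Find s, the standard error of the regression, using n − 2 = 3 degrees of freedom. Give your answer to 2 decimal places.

s = 2.58

x=1: ŷ = 17.5 + 0.3·1 = 17.8; r = 20.8 − 17.8 = 3
x=5: ŷ = 17.5 + 0.3·5 = 19; r = 16 − 19 = -3
x=9: ŷ = 17.5 + 0.3·9 = 20.2; r = 19.2 − 20.2 = -1
x=19: ŷ = 17.5 + 0.3·19 = 23.2; r = 23.2 − 23.2 = 0
x=21: ŷ = 17.5 + 0.3·21 = 23.8; r = 24.8 − 23.8 = 1
SSE = 9 + 9 + 1 + 0 + 1 = 20
s = √(20/3) = √6.66667 ≈ 2.58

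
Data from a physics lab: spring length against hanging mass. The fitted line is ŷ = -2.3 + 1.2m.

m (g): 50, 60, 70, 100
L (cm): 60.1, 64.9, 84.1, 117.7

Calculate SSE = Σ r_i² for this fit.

m=50: ŷ = -2.3 + 1.2·50 = 57.7; r = 60.1 − 57.7 = 2.4
m=60: ŷ = -2.3 + 1.2·60 = 69.7; r = 64.9 − 69.7 = -4.8
m=70: ŷ = -2.3 + 1.2·70 = 81.7; r = 84.1 − 81.7 = 2.4
m=100: ŷ = -2.3 + 1.2·100 = 117.7; r = 117.7 − 117.7 = 0
SSE = 5.76 + 23.04 + 5.76 + 0 = 34.56

SSE = 34.56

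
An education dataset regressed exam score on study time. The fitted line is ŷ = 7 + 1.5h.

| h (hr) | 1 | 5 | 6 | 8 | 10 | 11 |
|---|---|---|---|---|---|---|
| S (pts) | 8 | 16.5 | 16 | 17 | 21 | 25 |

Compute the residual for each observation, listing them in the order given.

h=1: ŷ = 7 + 1.5·1 = 8.5; r = 8 − 8.5 = -0.5
h=5: ŷ = 7 + 1.5·5 = 14.5; r = 16.5 − 14.5 = 2
h=6: ŷ = 7 + 1.5·6 = 16; r = 16 − 16 = 0
h=8: ŷ = 7 + 1.5·8 = 19; r = 17 − 19 = -2
h=10: ŷ = 7 + 1.5·10 = 22; r = 21 − 22 = -1
h=11: ŷ = 7 + 1.5·11 = 23.5; r = 25 − 23.5 = 1.5

-0.5, 2, 0, -2, -1, 1.5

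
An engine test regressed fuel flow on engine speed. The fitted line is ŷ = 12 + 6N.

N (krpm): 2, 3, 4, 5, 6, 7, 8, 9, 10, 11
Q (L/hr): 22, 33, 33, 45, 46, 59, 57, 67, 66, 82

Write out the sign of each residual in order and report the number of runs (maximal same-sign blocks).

N=2: ŷ = 12 + 6·2 = 24; r = 22 − 24 = -2
N=3: ŷ = 12 + 6·3 = 30; r = 33 − 30 = 3
N=4: ŷ = 12 + 6·4 = 36; r = 33 − 36 = -3
N=5: ŷ = 12 + 6·5 = 42; r = 45 − 42 = 3
N=6: ŷ = 12 + 6·6 = 48; r = 46 − 48 = -2
N=7: ŷ = 12 + 6·7 = 54; r = 59 − 54 = 5
N=8: ŷ = 12 + 6·8 = 60; r = 57 − 60 = -3
N=9: ŷ = 12 + 6·9 = 66; r = 67 − 66 = 1
N=10: ŷ = 12 + 6·10 = 72; r = 66 − 72 = -6
N=11: ŷ = 12 + 6·11 = 78; r = 82 − 78 = 4
Signs: − + − + − + − + − +
Runs: −×1, +×1, −×1, +×1, −×1, +×1, −×1, +×1, −×1, +×1 → 10

10 runs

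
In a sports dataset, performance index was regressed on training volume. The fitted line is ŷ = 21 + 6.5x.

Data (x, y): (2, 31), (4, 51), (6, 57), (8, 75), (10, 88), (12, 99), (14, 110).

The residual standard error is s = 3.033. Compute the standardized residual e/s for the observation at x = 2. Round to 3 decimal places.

ŷ = 21 + 6.5·2 = 34
e = 31 − 34 = -3
e/s = -3 / 3.033 = -0.989

-0.989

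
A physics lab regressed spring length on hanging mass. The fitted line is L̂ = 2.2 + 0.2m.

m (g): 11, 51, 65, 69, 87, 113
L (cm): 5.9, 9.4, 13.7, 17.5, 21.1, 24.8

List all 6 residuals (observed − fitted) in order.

m=11: L̂ = 2.2 + 0.2·11 = 4.4; e = 5.9 − 4.4 = 1.5
m=51: L̂ = 2.2 + 0.2·51 = 12.4; e = 9.4 − 12.4 = -3
m=65: L̂ = 2.2 + 0.2·65 = 15.2; e = 13.7 − 15.2 = -1.5
m=69: L̂ = 2.2 + 0.2·69 = 16; e = 17.5 − 16 = 1.5
m=87: L̂ = 2.2 + 0.2·87 = 19.6; e = 21.1 − 19.6 = 1.5
m=113: L̂ = 2.2 + 0.2·113 = 24.8; e = 24.8 − 24.8 = 0

1.5, -3, -1.5, 1.5, 1.5, 0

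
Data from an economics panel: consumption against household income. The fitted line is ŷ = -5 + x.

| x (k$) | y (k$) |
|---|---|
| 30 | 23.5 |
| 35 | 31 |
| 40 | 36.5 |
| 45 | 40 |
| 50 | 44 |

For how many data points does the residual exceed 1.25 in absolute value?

2

x=30: ŷ = -5 + 30 = 25; r = 23.5 − 25 = -1.5
x=35: ŷ = -5 + 35 = 30; r = 31 − 30 = 1
x=40: ŷ = -5 + 40 = 35; r = 36.5 − 35 = 1.5
x=45: ŷ = -5 + 45 = 40; r = 40 − 40 = 0
x=50: ŷ = -5 + 50 = 45; r = 44 − 45 = -1
|r| > 1.25: x=30 (|r|=1.5), x=40 (|r|=1.5) → 2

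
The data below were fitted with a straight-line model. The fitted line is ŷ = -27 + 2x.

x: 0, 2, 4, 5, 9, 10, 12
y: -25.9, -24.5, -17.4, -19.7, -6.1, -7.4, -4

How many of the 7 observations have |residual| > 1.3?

4

x=0: ŷ = -27 + 2·0 = -27; e = -25.9 − (-27) = 1.1
x=2: ŷ = -27 + 2·2 = -23; e = -24.5 − (-23) = -1.5
x=4: ŷ = -27 + 2·4 = -19; e = -17.4 − (-19) = 1.6
x=5: ŷ = -27 + 2·5 = -17; e = -19.7 − (-17) = -2.7
x=9: ŷ = -27 + 2·9 = -9; e = -6.1 − (-9) = 2.9
x=10: ŷ = -27 + 2·10 = -7; e = -7.4 − (-7) = -0.4
x=12: ŷ = -27 + 2·12 = -3; e = -4 − (-3) = -1
|e| > 1.3: x=2 (|e|=1.5), x=4 (|e|=1.6), x=5 (|e|=2.7), x=9 (|e|=2.9) → 4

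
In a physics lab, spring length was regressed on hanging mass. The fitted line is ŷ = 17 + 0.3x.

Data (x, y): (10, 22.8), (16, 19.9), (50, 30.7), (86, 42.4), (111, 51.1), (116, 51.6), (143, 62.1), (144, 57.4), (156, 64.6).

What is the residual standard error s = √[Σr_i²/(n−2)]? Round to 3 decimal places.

x=10: ŷ = 17 + 0.3·10 = 20; r = 22.8 − 20 = 2.8
x=16: ŷ = 17 + 0.3·16 = 21.8; r = 19.9 − 21.8 = -1.9
x=50: ŷ = 17 + 0.3·50 = 32; r = 30.7 − 32 = -1.3
x=86: ŷ = 17 + 0.3·86 = 42.8; r = 42.4 − 42.8 = -0.4
x=111: ŷ = 17 + 0.3·111 = 50.3; r = 51.1 − 50.3 = 0.8
x=116: ŷ = 17 + 0.3·116 = 51.8; r = 51.6 − 51.8 = -0.2
x=143: ŷ = 17 + 0.3·143 = 59.9; r = 62.1 − 59.9 = 2.2
x=144: ŷ = 17 + 0.3·144 = 60.2; r = 57.4 − 60.2 = -2.8
x=156: ŷ = 17 + 0.3·156 = 63.8; r = 64.6 − 63.8 = 0.8
SSE = 7.84 + 3.61 + 1.69 + 0.16 + 0.64 + 0.04 + 4.84 + 7.84 + 0.64 = 27.3
s = √(27.3/7) = √3.9 ≈ 1.975

s = 1.975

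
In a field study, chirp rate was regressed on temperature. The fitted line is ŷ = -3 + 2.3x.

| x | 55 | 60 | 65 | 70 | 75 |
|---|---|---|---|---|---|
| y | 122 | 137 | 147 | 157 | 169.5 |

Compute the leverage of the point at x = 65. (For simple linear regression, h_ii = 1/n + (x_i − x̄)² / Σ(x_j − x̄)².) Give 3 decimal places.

x̄ = (55 + 60 + 65 + 70 + 75)/5 = 65
Σ(x − x̄)² = 100 + 25 + 0 + 25 + 100 = 250
h = 1/5 + (0)²/250 = 0.2 + 0 = 0.200

h = 0.200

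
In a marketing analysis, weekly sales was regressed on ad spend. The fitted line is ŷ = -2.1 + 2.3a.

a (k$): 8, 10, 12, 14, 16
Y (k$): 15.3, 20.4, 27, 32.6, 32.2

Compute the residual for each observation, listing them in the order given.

-1, -0.5, 1.5, 2.5, -2.5

a=8: ŷ = -2.1 + 2.3·8 = 16.3; e = 15.3 − 16.3 = -1
a=10: ŷ = -2.1 + 2.3·10 = 20.9; e = 20.4 − 20.9 = -0.5
a=12: ŷ = -2.1 + 2.3·12 = 25.5; e = 27 − 25.5 = 1.5
a=14: ŷ = -2.1 + 2.3·14 = 30.1; e = 32.6 − 30.1 = 2.5
a=16: ŷ = -2.1 + 2.3·16 = 34.7; e = 32.2 − 34.7 = -2.5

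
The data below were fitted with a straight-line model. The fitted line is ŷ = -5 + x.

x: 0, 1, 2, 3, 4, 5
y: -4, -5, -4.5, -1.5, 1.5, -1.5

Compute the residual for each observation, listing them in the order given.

x=0: ŷ = -5 + 0 = -5; r = -4 − (-5) = 1
x=1: ŷ = -5 + 1 = -4; r = -5 − (-4) = -1
x=2: ŷ = -5 + 2 = -3; r = -4.5 − (-3) = -1.5
x=3: ŷ = -5 + 3 = -2; r = -1.5 − (-2) = 0.5
x=4: ŷ = -5 + 4 = -1; r = 1.5 − (-1) = 2.5
x=5: ŷ = -5 + 5 = 0; r = -1.5 − 0 = -1.5

1, -1, -1.5, 0.5, 2.5, -1.5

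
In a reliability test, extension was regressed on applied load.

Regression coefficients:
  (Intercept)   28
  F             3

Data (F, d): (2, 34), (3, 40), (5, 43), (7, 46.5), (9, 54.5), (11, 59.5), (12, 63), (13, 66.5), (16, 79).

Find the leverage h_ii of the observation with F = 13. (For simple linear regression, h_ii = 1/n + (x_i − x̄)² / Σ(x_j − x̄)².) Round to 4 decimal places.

h = 0.2143

F̄ = (2 + 3 + 5 + 7 + 9 + 11 + 12 + 13 + 16)/9 = 8.66667
Σ(F − F̄)² = 44.4444 + 32.1111 + 13.4444 + 2.77778 + 0.111111 + 5.44444 + 11.1111 + 18.7778 + 53.7778 = 182
h = 1/9 + (4.33333)²/182 = 0.111111 + 0.103175 = 0.2143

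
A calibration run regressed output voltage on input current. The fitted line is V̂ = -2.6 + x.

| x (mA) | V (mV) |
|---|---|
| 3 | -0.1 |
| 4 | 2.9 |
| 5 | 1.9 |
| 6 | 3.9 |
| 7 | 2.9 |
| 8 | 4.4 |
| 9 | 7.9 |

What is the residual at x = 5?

V̂ = -2.6 + 5 = 2.4
e = 1.9 − 2.4 = -0.5

e = -0.5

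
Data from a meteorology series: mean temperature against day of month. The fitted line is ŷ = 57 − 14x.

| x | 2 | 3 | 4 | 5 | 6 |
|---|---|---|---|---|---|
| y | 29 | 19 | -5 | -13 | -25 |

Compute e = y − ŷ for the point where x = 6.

e = 2

ŷ = 57 − 14·6 = -27
e = -25 − (-27) = 2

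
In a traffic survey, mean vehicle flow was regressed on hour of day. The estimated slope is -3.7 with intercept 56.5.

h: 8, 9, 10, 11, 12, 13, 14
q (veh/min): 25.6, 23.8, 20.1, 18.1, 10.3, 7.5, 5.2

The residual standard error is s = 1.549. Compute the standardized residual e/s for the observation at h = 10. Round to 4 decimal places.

q̂ = 56.5 − 3.7·10 = 19.5
e = 20.1 − 19.5 = 0.6
e/s = 0.6 / 1.549 = 0.3873

0.3873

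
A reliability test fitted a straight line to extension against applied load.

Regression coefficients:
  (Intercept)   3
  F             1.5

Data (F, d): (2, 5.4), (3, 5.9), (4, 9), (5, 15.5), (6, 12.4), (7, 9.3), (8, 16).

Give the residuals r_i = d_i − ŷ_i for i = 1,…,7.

F=2: ŷ = 3 + 1.5·2 = 6; r = 5.4 − 6 = -0.6
F=3: ŷ = 3 + 1.5·3 = 7.5; r = 5.9 − 7.5 = -1.6
F=4: ŷ = 3 + 1.5·4 = 9; r = 9 − 9 = 0
F=5: ŷ = 3 + 1.5·5 = 10.5; r = 15.5 − 10.5 = 5
F=6: ŷ = 3 + 1.5·6 = 12; r = 12.4 − 12 = 0.4
F=7: ŷ = 3 + 1.5·7 = 13.5; r = 9.3 − 13.5 = -4.2
F=8: ŷ = 3 + 1.5·8 = 15; r = 16 − 15 = 1

-0.6, -1.6, 0, 5, 0.4, -4.2, 1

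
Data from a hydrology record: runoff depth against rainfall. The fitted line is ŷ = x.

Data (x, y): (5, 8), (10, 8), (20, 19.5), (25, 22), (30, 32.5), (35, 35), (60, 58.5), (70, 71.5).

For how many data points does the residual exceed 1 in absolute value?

6

x=5: ŷ = 5 = 5; e = 8 − 5 = 3
x=10: ŷ = 10 = 10; e = 8 − 10 = -2
x=20: ŷ = 20 = 20; e = 19.5 − 20 = -0.5
x=25: ŷ = 25 = 25; e = 22 − 25 = -3
x=30: ŷ = 30 = 30; e = 32.5 − 30 = 2.5
x=35: ŷ = 35 = 35; e = 35 − 35 = 0
x=60: ŷ = 60 = 60; e = 58.5 − 60 = -1.5
x=70: ŷ = 70 = 70; e = 71.5 − 70 = 1.5
|e| > 1: x=5 (|e|=3), x=10 (|e|=2), x=25 (|e|=3), x=30 (|e|=2.5), x=60 (|e|=1.5), x=70 (|e|=1.5) → 6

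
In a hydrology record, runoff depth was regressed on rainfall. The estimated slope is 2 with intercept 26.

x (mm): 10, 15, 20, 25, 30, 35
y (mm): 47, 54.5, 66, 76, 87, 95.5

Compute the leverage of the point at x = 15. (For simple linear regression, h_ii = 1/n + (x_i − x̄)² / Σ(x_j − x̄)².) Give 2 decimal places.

x̄ = (10 + 15 + 20 + 25 + 30 + 35)/6 = 22.5
Σ(x − x̄)² = 156.25 + 56.25 + 6.25 + 6.25 + 56.25 + 156.25 = 437.5
h = 1/6 + (-7.5)²/437.5 = 0.166667 + 0.128571 = 0.30

h = 0.30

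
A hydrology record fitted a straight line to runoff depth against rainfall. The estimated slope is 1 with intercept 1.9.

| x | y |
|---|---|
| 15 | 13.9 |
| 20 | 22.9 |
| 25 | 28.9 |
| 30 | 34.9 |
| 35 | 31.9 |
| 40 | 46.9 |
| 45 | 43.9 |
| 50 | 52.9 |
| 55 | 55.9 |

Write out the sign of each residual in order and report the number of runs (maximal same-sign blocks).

7 runs

x=15: ŷ = 1.9 + 15 = 16.9; e = 13.9 − 16.9 = -3
x=20: ŷ = 1.9 + 20 = 21.9; e = 22.9 − 21.9 = 1
x=25: ŷ = 1.9 + 25 = 26.9; e = 28.9 − 26.9 = 2
x=30: ŷ = 1.9 + 30 = 31.9; e = 34.9 − 31.9 = 3
x=35: ŷ = 1.9 + 35 = 36.9; e = 31.9 − 36.9 = -5
x=40: ŷ = 1.9 + 40 = 41.9; e = 46.9 − 41.9 = 5
x=45: ŷ = 1.9 + 45 = 46.9; e = 43.9 − 46.9 = -3
x=50: ŷ = 1.9 + 50 = 51.9; e = 52.9 − 51.9 = 1
x=55: ŷ = 1.9 + 55 = 56.9; e = 55.9 − 56.9 = -1
Signs: − + + + − + − + −
Runs: −×1, +×3, −×1, +×1, −×1, +×1, −×1 → 7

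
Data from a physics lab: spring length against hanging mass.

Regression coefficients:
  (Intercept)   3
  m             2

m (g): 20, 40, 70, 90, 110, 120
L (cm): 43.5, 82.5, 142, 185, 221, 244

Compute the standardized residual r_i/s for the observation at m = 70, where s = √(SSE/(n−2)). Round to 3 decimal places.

m=20: L̂ = 3 + 2·20 = 43; r = 43.5 − 43 = 0.5
m=40: L̂ = 3 + 2·40 = 83; r = 82.5 − 83 = -0.5
m=70: L̂ = 3 + 2·70 = 143; r = 142 − 143 = -1
m=90: L̂ = 3 + 2·90 = 183; r = 185 − 183 = 2
m=110: L̂ = 3 + 2·110 = 223; r = 221 − 223 = -2
m=120: L̂ = 3 + 2·120 = 243; r = 244 − 243 = 1
SSE = 0.25 + 0.25 + 1 + 4 + 4 + 1 = 10.5
s = √(10.5/4) = 1.62019
r/s = -1 / 1.62019 = -0.617

-0.617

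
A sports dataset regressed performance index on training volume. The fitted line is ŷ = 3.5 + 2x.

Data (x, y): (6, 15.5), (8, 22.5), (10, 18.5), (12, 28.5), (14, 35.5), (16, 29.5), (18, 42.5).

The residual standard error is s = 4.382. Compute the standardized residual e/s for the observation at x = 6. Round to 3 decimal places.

ŷ = 3.5 + 2·6 = 15.5
e = 15.5 − 15.5 = 0
e/s = 0 / 4.382 = 0.000

0.000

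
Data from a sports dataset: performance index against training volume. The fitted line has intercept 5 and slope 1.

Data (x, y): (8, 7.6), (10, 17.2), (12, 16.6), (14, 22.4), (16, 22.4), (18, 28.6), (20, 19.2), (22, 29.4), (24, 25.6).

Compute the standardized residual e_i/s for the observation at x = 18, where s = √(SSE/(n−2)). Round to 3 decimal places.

1.299

x=8: ŷ = 5 + 8 = 13; e = 7.6 − 13 = -5.4
x=10: ŷ = 5 + 10 = 15; e = 17.2 − 15 = 2.2
x=12: ŷ = 5 + 12 = 17; e = 16.6 − 17 = -0.4
x=14: ŷ = 5 + 14 = 19; e = 22.4 − 19 = 3.4
x=16: ŷ = 5 + 16 = 21; e = 22.4 − 21 = 1.4
x=18: ŷ = 5 + 18 = 23; e = 28.6 − 23 = 5.6
x=20: ŷ = 5 + 20 = 25; e = 19.2 − 25 = -5.8
x=22: ŷ = 5 + 22 = 27; e = 29.4 − 27 = 2.4
x=24: ŷ = 5 + 24 = 29; e = 25.6 − 29 = -3.4
SSE = 29.16 + 4.84 + 0.16 + 11.56 + 1.96 + 31.36 + 33.64 + 5.76 + 11.56 = 130
s = √(130/7) = 4.30946
e/s = 5.6 / 4.30946 = 1.299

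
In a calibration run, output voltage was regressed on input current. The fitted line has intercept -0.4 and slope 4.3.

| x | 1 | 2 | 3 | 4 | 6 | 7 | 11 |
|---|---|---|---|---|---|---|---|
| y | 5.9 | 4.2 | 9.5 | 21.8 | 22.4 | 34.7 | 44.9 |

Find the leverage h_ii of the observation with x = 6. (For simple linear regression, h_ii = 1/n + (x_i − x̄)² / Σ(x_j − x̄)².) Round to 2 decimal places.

x̄ = (1 + 2 + 3 + 4 + 6 + 7 + 11)/7 = 4.85714
Σ(x − x̄)² = 14.8776 + 8.16327 + 3.44898 + 0.734694 + 1.30612 + 4.59184 + 37.7347 = 70.8571
h = 1/7 + (1.14286)²/70.8571 = 0.142857 + 0.0184332 = 0.16

h = 0.16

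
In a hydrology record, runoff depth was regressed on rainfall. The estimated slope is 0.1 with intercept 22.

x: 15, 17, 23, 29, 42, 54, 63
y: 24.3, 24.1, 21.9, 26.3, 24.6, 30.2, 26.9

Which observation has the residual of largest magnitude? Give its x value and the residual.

x=15: ŷ = 22 + 0.1·15 = 23.5; e = 24.3 − 23.5 = 0.8
x=17: ŷ = 22 + 0.1·17 = 23.7; e = 24.1 − 23.7 = 0.4
x=23: ŷ = 22 + 0.1·23 = 24.3; e = 21.9 − 24.3 = -2.4
x=29: ŷ = 22 + 0.1·29 = 24.9; e = 26.3 − 24.9 = 1.4
x=42: ŷ = 22 + 0.1·42 = 26.2; e = 24.6 − 26.2 = -1.6
x=54: ŷ = 22 + 0.1·54 = 27.4; e = 30.2 − 27.4 = 2.8
x=63: ŷ = 22 + 0.1·63 = 28.3; e = 26.9 − 28.3 = -1.4
Largest |e| is 2.8 at x = 54, residual 2.8.

x = 54, e = 2.8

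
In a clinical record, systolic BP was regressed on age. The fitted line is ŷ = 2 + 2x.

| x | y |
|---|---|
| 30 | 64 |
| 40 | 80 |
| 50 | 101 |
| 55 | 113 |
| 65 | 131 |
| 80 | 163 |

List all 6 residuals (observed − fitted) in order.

x=30: ŷ = 2 + 2·30 = 62; r = 64 − 62 = 2
x=40: ŷ = 2 + 2·40 = 82; r = 80 − 82 = -2
x=50: ŷ = 2 + 2·50 = 102; r = 101 − 102 = -1
x=55: ŷ = 2 + 2·55 = 112; r = 113 − 112 = 1
x=65: ŷ = 2 + 2·65 = 132; r = 131 − 132 = -1
x=80: ŷ = 2 + 2·80 = 162; r = 163 − 162 = 1

2, -2, -1, 1, -1, 1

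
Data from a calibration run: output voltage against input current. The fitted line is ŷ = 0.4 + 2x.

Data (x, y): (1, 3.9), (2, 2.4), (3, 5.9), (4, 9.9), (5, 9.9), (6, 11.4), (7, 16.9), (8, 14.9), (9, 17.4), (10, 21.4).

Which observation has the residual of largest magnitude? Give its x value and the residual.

x=1: ŷ = 0.4 + 2·1 = 2.4; r = 3.9 − 2.4 = 1.5
x=2: ŷ = 0.4 + 2·2 = 4.4; r = 2.4 − 4.4 = -2
x=3: ŷ = 0.4 + 2·3 = 6.4; r = 5.9 − 6.4 = -0.5
x=4: ŷ = 0.4 + 2·4 = 8.4; r = 9.9 − 8.4 = 1.5
x=5: ŷ = 0.4 + 2·5 = 10.4; r = 9.9 − 10.4 = -0.5
x=6: ŷ = 0.4 + 2·6 = 12.4; r = 11.4 − 12.4 = -1
x=7: ŷ = 0.4 + 2·7 = 14.4; r = 16.9 − 14.4 = 2.5
x=8: ŷ = 0.4 + 2·8 = 16.4; r = 14.9 − 16.4 = -1.5
x=9: ŷ = 0.4 + 2·9 = 18.4; r = 17.4 − 18.4 = -1
x=10: ŷ = 0.4 + 2·10 = 20.4; r = 21.4 − 20.4 = 1
Largest |r| is 2.5 at x = 7, residual 2.5.

x = 7, r = 2.5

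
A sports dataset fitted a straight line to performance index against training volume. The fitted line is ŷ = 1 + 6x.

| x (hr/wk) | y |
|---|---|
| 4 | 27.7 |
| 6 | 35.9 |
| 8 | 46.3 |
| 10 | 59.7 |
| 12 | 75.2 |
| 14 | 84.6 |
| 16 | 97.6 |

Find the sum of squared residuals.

x=4: ŷ = 1 + 6·4 = 25; e = 27.7 − 25 = 2.7
x=6: ŷ = 1 + 6·6 = 37; e = 35.9 − 37 = -1.1
x=8: ŷ = 1 + 6·8 = 49; e = 46.3 − 49 = -2.7
x=10: ŷ = 1 + 6·10 = 61; e = 59.7 − 61 = -1.3
x=12: ŷ = 1 + 6·12 = 73; e = 75.2 − 73 = 2.2
x=14: ŷ = 1 + 6·14 = 85; e = 84.6 − 85 = -0.4
x=16: ŷ = 1 + 6·16 = 97; e = 97.6 − 97 = 0.6
SSE = 7.29 + 1.21 + 7.29 + 1.69 + 4.84 + 0.16 + 0.36 = 22.84

SSE = 22.84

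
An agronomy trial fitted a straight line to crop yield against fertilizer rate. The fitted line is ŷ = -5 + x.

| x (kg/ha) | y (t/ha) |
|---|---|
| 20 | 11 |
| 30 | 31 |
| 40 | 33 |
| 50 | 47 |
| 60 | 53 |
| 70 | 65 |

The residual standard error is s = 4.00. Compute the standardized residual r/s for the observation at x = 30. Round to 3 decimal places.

ŷ = -5 + 30 = 25
r = 31 − 25 = 6
r/s = 6 / 4.00 = 1.500

1.500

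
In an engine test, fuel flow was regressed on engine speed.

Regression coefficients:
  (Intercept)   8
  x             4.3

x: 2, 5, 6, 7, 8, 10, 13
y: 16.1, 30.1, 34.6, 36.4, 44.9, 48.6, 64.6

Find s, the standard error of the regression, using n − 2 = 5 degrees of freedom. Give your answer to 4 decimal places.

s = 1.8243

x=2: ŷ = 8 + 4.3·2 = 16.6; r = 16.1 − 16.6 = -0.5
x=5: ŷ = 8 + 4.3·5 = 29.5; r = 30.1 − 29.5 = 0.6
x=6: ŷ = 8 + 4.3·6 = 33.8; r = 34.6 − 33.8 = 0.8
x=7: ŷ = 8 + 4.3·7 = 38.1; r = 36.4 − 38.1 = -1.7
x=8: ŷ = 8 + 4.3·8 = 42.4; r = 44.9 − 42.4 = 2.5
x=10: ŷ = 8 + 4.3·10 = 51; r = 48.6 − 51 = -2.4
x=13: ŷ = 8 + 4.3·13 = 63.9; r = 64.6 − 63.9 = 0.7
SSE = 0.25 + 0.36 + 0.64 + 2.89 + 6.25 + 5.76 + 0.49 = 16.64
s = √(16.64/5) = √3.328 ≈ 1.8243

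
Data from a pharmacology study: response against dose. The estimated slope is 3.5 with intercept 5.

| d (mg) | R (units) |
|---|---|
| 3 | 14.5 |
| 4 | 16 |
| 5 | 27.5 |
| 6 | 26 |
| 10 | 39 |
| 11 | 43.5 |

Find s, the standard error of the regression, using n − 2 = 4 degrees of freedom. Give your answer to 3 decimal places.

d=3: ŷ = 5 + 3.5·3 = 15.5; e = 14.5 − 15.5 = -1
d=4: ŷ = 5 + 3.5·4 = 19; e = 16 − 19 = -3
d=5: ŷ = 5 + 3.5·5 = 22.5; e = 27.5 − 22.5 = 5
d=6: ŷ = 5 + 3.5·6 = 26; e = 26 − 26 = 0
d=10: ŷ = 5 + 3.5·10 = 40; e = 39 − 40 = -1
d=11: ŷ = 5 + 3.5·11 = 43.5; e = 43.5 − 43.5 = 0
SSE = 1 + 9 + 25 + 0 + 1 + 0 = 36
s = √(36/4) = √9 ≈ 3.000

s = 3.000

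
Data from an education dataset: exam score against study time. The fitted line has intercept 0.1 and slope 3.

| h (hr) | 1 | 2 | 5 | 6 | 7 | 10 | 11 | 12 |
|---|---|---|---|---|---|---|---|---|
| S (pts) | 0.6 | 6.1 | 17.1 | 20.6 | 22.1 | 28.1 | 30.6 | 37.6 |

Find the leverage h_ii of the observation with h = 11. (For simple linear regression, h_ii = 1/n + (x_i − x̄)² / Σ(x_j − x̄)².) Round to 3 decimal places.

h = 0.281

h̄ = (1 + 2 + 5 + 6 + 7 + 10 + 11 + 12)/8 = 6.75
Σ(h − h̄)² = 33.0625 + 22.5625 + 3.0625 + 0.5625 + 0.0625 + 10.5625 + 18.0625 + 27.5625 = 115.5
h = 1/8 + (4.25)²/115.5 = 0.125 + 0.156385 = 0.281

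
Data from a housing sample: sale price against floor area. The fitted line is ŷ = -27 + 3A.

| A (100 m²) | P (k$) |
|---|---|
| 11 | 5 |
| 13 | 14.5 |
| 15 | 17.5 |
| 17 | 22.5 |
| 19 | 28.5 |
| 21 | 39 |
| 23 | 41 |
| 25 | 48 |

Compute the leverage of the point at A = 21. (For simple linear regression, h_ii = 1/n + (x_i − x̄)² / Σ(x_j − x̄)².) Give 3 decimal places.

h = 0.179

Ā = (11 + 13 + 15 + 17 + 19 + 21 + 23 + 25)/8 = 18
Σ(A − Ā)² = 49 + 25 + 9 + 1 + 1 + 9 + 25 + 49 = 168
h = 1/8 + (3)²/168 = 0.125 + 0.0535714 = 0.179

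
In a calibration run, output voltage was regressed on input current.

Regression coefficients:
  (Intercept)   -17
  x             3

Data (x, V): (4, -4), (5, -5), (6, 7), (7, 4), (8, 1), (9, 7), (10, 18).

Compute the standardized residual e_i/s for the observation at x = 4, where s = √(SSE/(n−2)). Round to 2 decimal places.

x=4: ŷ = -17 + 3·4 = -5; e = -4 − (-5) = 1
x=5: ŷ = -17 + 3·5 = -2; e = -5 − (-2) = -3
x=6: ŷ = -17 + 3·6 = 1; e = 7 − 1 = 6
x=7: ŷ = -17 + 3·7 = 4; e = 4 − 4 = 0
x=8: ŷ = -17 + 3·8 = 7; e = 1 − 7 = -6
x=9: ŷ = -17 + 3·9 = 10; e = 7 − 10 = -3
x=10: ŷ = -17 + 3·10 = 13; e = 18 − 13 = 5
SSE = 1 + 9 + 36 + 0 + 36 + 9 + 25 = 116
s = √(116/5) = 4.81664
e/s = 1 / 4.81664 = 0.21

0.21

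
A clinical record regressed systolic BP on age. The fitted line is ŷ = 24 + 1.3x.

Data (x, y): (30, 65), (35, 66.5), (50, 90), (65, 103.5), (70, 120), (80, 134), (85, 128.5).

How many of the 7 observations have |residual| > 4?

4

x=30: ŷ = 24 + 1.3·30 = 63; r = 65 − 63 = 2
x=35: ŷ = 24 + 1.3·35 = 69.5; r = 66.5 − 69.5 = -3
x=50: ŷ = 24 + 1.3·50 = 89; r = 90 − 89 = 1
x=65: ŷ = 24 + 1.3·65 = 108.5; r = 103.5 − 108.5 = -5
x=70: ŷ = 24 + 1.3·70 = 115; r = 120 − 115 = 5
x=80: ŷ = 24 + 1.3·80 = 128; r = 134 − 128 = 6
x=85: ŷ = 24 + 1.3·85 = 134.5; r = 128.5 − 134.5 = -6
|r| > 4: x=65 (|r|=5), x=70 (|r|=5), x=80 (|r|=6), x=85 (|r|=6) → 4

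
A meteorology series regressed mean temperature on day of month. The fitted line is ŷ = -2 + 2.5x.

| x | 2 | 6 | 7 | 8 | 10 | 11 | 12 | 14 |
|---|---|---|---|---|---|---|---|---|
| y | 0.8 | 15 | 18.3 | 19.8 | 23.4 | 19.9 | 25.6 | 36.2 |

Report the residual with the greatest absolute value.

r = -5.6

x=2: ŷ = -2 + 2.5·2 = 3; r = 0.8 − 3 = -2.2
x=6: ŷ = -2 + 2.5·6 = 13; r = 15 − 13 = 2
x=7: ŷ = -2 + 2.5·7 = 15.5; r = 18.3 − 15.5 = 2.8
x=8: ŷ = -2 + 2.5·8 = 18; r = 19.8 − 18 = 1.8
x=10: ŷ = -2 + 2.5·10 = 23; r = 23.4 − 23 = 0.4
x=11: ŷ = -2 + 2.5·11 = 25.5; r = 19.9 − 25.5 = -5.6
x=12: ŷ = -2 + 2.5·12 = 28; r = 25.6 − 28 = -2.4
x=14: ŷ = -2 + 2.5·14 = 33; r = 36.2 − 33 = 3.2
Largest |r| is 5.6 at x = 11, residual -5.6.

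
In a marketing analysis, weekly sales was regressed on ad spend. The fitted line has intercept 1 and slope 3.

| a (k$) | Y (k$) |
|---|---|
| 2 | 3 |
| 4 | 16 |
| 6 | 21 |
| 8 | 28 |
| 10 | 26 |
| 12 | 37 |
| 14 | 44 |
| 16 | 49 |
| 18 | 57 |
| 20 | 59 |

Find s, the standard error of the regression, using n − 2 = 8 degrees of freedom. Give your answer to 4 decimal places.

a=2: Ŷ = 1 + 3·2 = 7; r = 3 − 7 = -4
a=4: Ŷ = 1 + 3·4 = 13; r = 16 − 13 = 3
a=6: Ŷ = 1 + 3·6 = 19; r = 21 − 19 = 2
a=8: Ŷ = 1 + 3·8 = 25; r = 28 − 25 = 3
a=10: Ŷ = 1 + 3·10 = 31; r = 26 − 31 = -5
a=12: Ŷ = 1 + 3·12 = 37; r = 37 − 37 = 0
a=14: Ŷ = 1 + 3·14 = 43; r = 44 − 43 = 1
a=16: Ŷ = 1 + 3·16 = 49; r = 49 − 49 = 0
a=18: Ŷ = 1 + 3·18 = 55; r = 57 − 55 = 2
a=20: Ŷ = 1 + 3·20 = 61; r = 59 − 61 = -2
SSE = 16 + 9 + 4 + 9 + 25 + 0 + 1 + 0 + 4 + 4 = 72
s = √(72/8) = √9 ≈ 3.0000

s = 3.0000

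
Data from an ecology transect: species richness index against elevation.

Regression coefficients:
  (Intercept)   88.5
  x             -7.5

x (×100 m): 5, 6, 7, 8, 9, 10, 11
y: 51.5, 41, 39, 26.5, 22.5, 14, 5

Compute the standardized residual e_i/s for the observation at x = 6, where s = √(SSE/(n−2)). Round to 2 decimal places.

x=5: ŷ = 88.5 − 7.5·5 = 51; e = 51.5 − 51 = 0.5
x=6: ŷ = 88.5 − 7.5·6 = 43.5; e = 41 − 43.5 = -2.5
x=7: ŷ = 88.5 − 7.5·7 = 36; e = 39 − 36 = 3
x=8: ŷ = 88.5 − 7.5·8 = 28.5; e = 26.5 − 28.5 = -2
x=9: ŷ = 88.5 − 7.5·9 = 21; e = 22.5 − 21 = 1.5
x=10: ŷ = 88.5 − 7.5·10 = 13.5; e = 14 − 13.5 = 0.5
x=11: ŷ = 88.5 − 7.5·11 = 6; e = 5 − 6 = -1
SSE = 0.25 + 6.25 + 9 + 4 + 2.25 + 0.25 + 1 = 23
s = √(23/5) = 2.14476
e/s = -2.5 / 2.14476 = -1.17

-1.17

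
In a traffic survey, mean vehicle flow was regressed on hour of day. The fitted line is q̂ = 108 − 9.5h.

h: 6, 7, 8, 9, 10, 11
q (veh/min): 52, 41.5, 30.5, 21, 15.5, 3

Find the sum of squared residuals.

SSE = 12

h=6: q̂ = 108 − 9.5·6 = 51; r = 52 − 51 = 1
h=7: q̂ = 108 − 9.5·7 = 41.5; r = 41.5 − 41.5 = 0
h=8: q̂ = 108 − 9.5·8 = 32; r = 30.5 − 32 = -1.5
h=9: q̂ = 108 − 9.5·9 = 22.5; r = 21 − 22.5 = -1.5
h=10: q̂ = 108 − 9.5·10 = 13; r = 15.5 − 13 = 2.5
h=11: q̂ = 108 − 9.5·11 = 3.5; r = 3 − 3.5 = -0.5
SSE = 1 + 0 + 2.25 + 2.25 + 6.25 + 0.25 = 12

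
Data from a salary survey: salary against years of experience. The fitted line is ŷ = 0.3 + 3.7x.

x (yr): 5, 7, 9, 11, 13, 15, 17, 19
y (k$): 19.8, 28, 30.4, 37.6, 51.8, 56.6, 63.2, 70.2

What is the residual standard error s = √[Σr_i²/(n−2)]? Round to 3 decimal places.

s = 2.530

x=5: ŷ = 0.3 + 3.7·5 = 18.8; r = 19.8 − 18.8 = 1
x=7: ŷ = 0.3 + 3.7·7 = 26.2; r = 28 − 26.2 = 1.8
x=9: ŷ = 0.3 + 3.7·9 = 33.6; r = 30.4 − 33.6 = -3.2
x=11: ŷ = 0.3 + 3.7·11 = 41; r = 37.6 − 41 = -3.4
x=13: ŷ = 0.3 + 3.7·13 = 48.4; r = 51.8 − 48.4 = 3.4
x=15: ŷ = 0.3 + 3.7·15 = 55.8; r = 56.6 − 55.8 = 0.8
x=17: ŷ = 0.3 + 3.7·17 = 63.2; r = 63.2 − 63.2 = 0
x=19: ŷ = 0.3 + 3.7·19 = 70.6; r = 70.2 − 70.6 = -0.4
SSE = 1 + 3.24 + 10.24 + 11.56 + 11.56 + 0.64 + 0 + 0.16 = 38.4
s = √(38.4/6) = √6.4 ≈ 2.530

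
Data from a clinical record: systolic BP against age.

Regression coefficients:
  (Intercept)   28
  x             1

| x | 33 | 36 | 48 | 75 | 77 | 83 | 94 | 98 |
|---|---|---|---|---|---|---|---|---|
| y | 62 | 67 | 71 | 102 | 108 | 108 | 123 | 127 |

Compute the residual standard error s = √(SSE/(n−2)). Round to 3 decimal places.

s = 3.055

x=33: ŷ = 28 + 33 = 61; e = 62 − 61 = 1
x=36: ŷ = 28 + 36 = 64; e = 67 − 64 = 3
x=48: ŷ = 28 + 48 = 76; e = 71 − 76 = -5
x=75: ŷ = 28 + 75 = 103; e = 102 − 103 = -1
x=77: ŷ = 28 + 77 = 105; e = 108 − 105 = 3
x=83: ŷ = 28 + 83 = 111; e = 108 − 111 = -3
x=94: ŷ = 28 + 94 = 122; e = 123 − 122 = 1
x=98: ŷ = 28 + 98 = 126; e = 127 − 126 = 1
SSE = 1 + 9 + 25 + 1 + 9 + 9 + 1 + 1 = 56
s = √(56/6) = √9.33333 ≈ 3.055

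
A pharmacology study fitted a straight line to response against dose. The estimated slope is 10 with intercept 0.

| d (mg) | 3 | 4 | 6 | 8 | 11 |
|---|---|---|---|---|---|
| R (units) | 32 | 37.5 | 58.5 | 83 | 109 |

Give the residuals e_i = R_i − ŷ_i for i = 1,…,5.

2, -2.5, -1.5, 3, -1

d=3: ŷ = 10·3 = 30; e = 32 − 30 = 2
d=4: ŷ = 10·4 = 40; e = 37.5 − 40 = -2.5
d=6: ŷ = 10·6 = 60; e = 58.5 − 60 = -1.5
d=8: ŷ = 10·8 = 80; e = 83 − 80 = 3
d=11: ŷ = 10·11 = 110; e = 109 − 110 = -1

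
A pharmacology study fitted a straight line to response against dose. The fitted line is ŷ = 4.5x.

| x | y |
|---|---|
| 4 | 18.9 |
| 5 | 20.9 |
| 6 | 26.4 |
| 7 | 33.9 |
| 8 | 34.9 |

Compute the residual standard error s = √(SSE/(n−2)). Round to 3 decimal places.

x=4: ŷ = 4.5·4 = 18; e = 18.9 − 18 = 0.9
x=5: ŷ = 4.5·5 = 22.5; e = 20.9 − 22.5 = -1.6
x=6: ŷ = 4.5·6 = 27; e = 26.4 − 27 = -0.6
x=7: ŷ = 4.5·7 = 31.5; e = 33.9 − 31.5 = 2.4
x=8: ŷ = 4.5·8 = 36; e = 34.9 − 36 = -1.1
SSE = 0.81 + 2.56 + 0.36 + 5.76 + 1.21 = 10.7
s = √(10.7/3) = √3.56667 ≈ 1.889

s = 1.889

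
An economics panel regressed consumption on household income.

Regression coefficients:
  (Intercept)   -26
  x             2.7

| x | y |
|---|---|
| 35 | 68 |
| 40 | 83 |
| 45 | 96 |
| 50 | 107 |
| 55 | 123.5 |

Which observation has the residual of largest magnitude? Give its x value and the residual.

x=35: ŷ = -26 + 2.7·35 = 68.5; r = 68 − 68.5 = -0.5
x=40: ŷ = -26 + 2.7·40 = 82; r = 83 − 82 = 1
x=45: ŷ = -26 + 2.7·45 = 95.5; r = 96 − 95.5 = 0.5
x=50: ŷ = -26 + 2.7·50 = 109; r = 107 − 109 = -2
x=55: ŷ = -26 + 2.7·55 = 122.5; r = 123.5 − 122.5 = 1
Largest |r| is 2 at x = 50, residual -2.

x = 50, r = -2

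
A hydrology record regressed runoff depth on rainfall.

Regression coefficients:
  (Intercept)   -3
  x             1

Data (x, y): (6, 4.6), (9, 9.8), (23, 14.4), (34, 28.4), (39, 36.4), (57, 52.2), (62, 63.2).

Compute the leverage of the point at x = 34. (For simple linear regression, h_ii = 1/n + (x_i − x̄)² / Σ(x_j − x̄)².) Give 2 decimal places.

x̄ = (6 + 9 + 23 + 34 + 39 + 57 + 62)/7 = 32.8571
Σ(x − x̄)² = 721.306 + 569.163 + 97.1633 + 1.30612 + 37.7347 + 582.878 + 849.306 = 2858.86
h = 1/7 + (1.14286)²/2858.86 = 0.142857 + 0.000456869 = 0.14

h = 0.14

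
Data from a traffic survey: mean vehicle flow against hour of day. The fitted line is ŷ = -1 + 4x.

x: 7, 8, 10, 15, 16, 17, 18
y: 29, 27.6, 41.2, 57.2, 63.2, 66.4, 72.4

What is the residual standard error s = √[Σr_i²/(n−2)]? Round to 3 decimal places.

s = 2.280

x=7: ŷ = -1 + 4·7 = 27; r = 29 − 27 = 2
x=8: ŷ = -1 + 4·8 = 31; r = 27.6 − 31 = -3.4
x=10: ŷ = -1 + 4·10 = 39; r = 41.2 − 39 = 2.2
x=15: ŷ = -1 + 4·15 = 59; r = 57.2 − 59 = -1.8
x=16: ŷ = -1 + 4·16 = 63; r = 63.2 − 63 = 0.2
x=17: ŷ = -1 + 4·17 = 67; r = 66.4 − 67 = -0.6
x=18: ŷ = -1 + 4·18 = 71; r = 72.4 − 71 = 1.4
SSE = 4 + 11.56 + 4.84 + 3.24 + 0.04 + 0.36 + 1.96 = 26
s = √(26/5) = √5.2 ≈ 2.280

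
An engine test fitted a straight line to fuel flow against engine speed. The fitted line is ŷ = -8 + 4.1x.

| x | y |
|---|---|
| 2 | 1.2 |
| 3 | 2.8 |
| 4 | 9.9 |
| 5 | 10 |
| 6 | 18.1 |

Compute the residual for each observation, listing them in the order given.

x=2: ŷ = -8 + 4.1·2 = 0.2; e = 1.2 − 0.2 = 1
x=3: ŷ = -8 + 4.1·3 = 4.3; e = 2.8 − 4.3 = -1.5
x=4: ŷ = -8 + 4.1·4 = 8.4; e = 9.9 − 8.4 = 1.5
x=5: ŷ = -8 + 4.1·5 = 12.5; e = 10 − 12.5 = -2.5
x=6: ŷ = -8 + 4.1·6 = 16.6; e = 18.1 − 16.6 = 1.5

1, -1.5, 1.5, -2.5, 1.5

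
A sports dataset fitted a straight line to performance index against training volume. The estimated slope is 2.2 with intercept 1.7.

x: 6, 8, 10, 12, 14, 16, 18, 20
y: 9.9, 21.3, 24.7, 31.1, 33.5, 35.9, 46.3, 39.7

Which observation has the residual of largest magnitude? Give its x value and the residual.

x=6: ŷ = 1.7 + 2.2·6 = 14.9; r = 9.9 − 14.9 = -5
x=8: ŷ = 1.7 + 2.2·8 = 19.3; r = 21.3 − 19.3 = 2
x=10: ŷ = 1.7 + 2.2·10 = 23.7; r = 24.7 − 23.7 = 1
x=12: ŷ = 1.7 + 2.2·12 = 28.1; r = 31.1 − 28.1 = 3
x=14: ŷ = 1.7 + 2.2·14 = 32.5; r = 33.5 − 32.5 = 1
x=16: ŷ = 1.7 + 2.2·16 = 36.9; r = 35.9 − 36.9 = -1
x=18: ŷ = 1.7 + 2.2·18 = 41.3; r = 46.3 − 41.3 = 5
x=20: ŷ = 1.7 + 2.2·20 = 45.7; r = 39.7 − 45.7 = -6
Largest |r| is 6 at x = 20, residual -6.

x = 20, r = -6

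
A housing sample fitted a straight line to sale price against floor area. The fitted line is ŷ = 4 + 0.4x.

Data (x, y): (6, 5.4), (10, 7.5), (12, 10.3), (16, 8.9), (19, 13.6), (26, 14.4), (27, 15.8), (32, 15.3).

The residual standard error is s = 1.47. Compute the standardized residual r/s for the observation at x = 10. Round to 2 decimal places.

ŷ = 4 + 0.4·10 = 8
r = 7.5 − 8 = -0.5
r/s = -0.5 / 1.47 = -0.34

-0.34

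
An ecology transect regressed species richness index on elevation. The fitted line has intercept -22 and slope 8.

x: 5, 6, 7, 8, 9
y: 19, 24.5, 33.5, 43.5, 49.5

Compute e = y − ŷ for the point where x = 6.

ŷ = -22 + 8·6 = 26
e = 24.5 − 26 = -1.5

e = -1.5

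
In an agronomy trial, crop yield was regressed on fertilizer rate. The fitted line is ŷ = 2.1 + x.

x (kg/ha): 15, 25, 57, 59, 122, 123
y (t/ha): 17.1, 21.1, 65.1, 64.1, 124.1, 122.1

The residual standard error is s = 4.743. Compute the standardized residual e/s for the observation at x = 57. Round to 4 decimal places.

1.2650

ŷ = 2.1 + 57 = 59.1
e = 65.1 − 59.1 = 6
e/s = 6 / 4.743 = 1.2650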